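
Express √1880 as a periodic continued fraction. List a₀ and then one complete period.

[43; 2, 1, 3, 1, 2, 86]

a₀ = ⌊√1880⌋ = 43.
With m₀=0, d₀=1 and mₖ₊₁ = dₖaₖ − mₖ, dₖ₊₁ = (n − mₖ₊₁²)/dₖ, aₖ₊₁ = ⌊(a₀+mₖ₊₁)/dₖ₊₁⌋:
  k=1: m=43, d=31, a=2
  k=2: m=19, d=49, a=1
  k=3: m=30, d=20, a=3
  k=4: m=30, d=49, a=1
  k=5: m=19, d=31, a=2
  k=6: m=43, d=1, a=86
d=1 and a=2a₀=86 at k=6, so the next step gives (m, d) = (43, 31) again — its k=1 value — and the period has length 6.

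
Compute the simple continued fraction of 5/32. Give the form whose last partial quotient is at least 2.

5 = 0×32 + 5
32 = 6×5 + 2
5 = 2×2 + 1
2 = 2×1 + 0  (stop)
So 5/32 = [0; 6, 2, 2].

[0; 6, 2, 2]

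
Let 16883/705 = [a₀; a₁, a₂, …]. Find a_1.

16883 = 23·705 + 668   →  a_0 = 23
705 = 1·668 + 37   →  a_1 = 1

1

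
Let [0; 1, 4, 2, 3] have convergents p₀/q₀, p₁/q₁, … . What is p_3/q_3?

9/11

Using pₖ = aₖpₖ₋₁ + pₖ₋₂, qₖ = aₖqₖ₋₁ + qₖ₋₂ (with p₋₁=1, p₋₂=0, q₋₁=0, q₋₂=1):
  k=0: a=0, p=0, q=1
  k=1: a=1, p=1, q=1
  k=2: a=4, p=4, q=5
  k=3: a=2, p=9, q=11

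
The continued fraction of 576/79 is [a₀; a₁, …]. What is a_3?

576 = 7·79 + 23   →  a_0 = 7
79 = 3·23 + 10   →  a_1 = 3
23 = 2·10 + 3   →  a_2 = 2
10 = 3·3 + 1   →  a_3 = 3

3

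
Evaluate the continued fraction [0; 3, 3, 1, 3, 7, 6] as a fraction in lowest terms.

Using pₖ = aₖpₖ₋₁ + pₖ₋₂ and qₖ = aₖqₖ₋₁ + qₖ₋₂:
  k=0: a=0, p=0, q=1
  k=1: a=3, p=1, q=3
  k=2: a=3, p=3, q=10
  k=3: a=1, p=4, q=13
  k=4: a=3, p=15, q=49
  k=5: a=7, p=109, q=356
  k=6: a=6, p=669, q=2185

669/2185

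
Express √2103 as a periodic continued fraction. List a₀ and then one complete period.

[45; 1, 6, 15, 6, 1, 90]

a₀ = ⌊√2103⌋ = 45.
With m₀=0, d₀=1 and mₖ₊₁ = dₖaₖ − mₖ, dₖ₊₁ = (n − mₖ₊₁²)/dₖ, aₖ₊₁ = ⌊(a₀+mₖ₊₁)/dₖ₊₁⌋:
  k=1: m=45, d=78, a=1
  k=2: m=33, d=13, a=6
  k=3: m=45, d=6, a=15
  k=4: m=45, d=13, a=6
  k=5: m=33, d=78, a=1
  k=6: m=45, d=1, a=90
d=1 and a=2a₀=90 at k=6, so the next step gives (m, d) = (45, 78) again — its k=1 value — and the period has length 6.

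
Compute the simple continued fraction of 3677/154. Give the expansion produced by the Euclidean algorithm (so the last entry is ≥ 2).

3677 = 23×154 + 135
154 = 1×135 + 19
135 = 7×19 + 2
19 = 9×2 + 1
2 = 2×1 + 0  (stop)
So 3677/154 = [23; 1, 7, 9, 2].

[23; 1, 7, 9, 2]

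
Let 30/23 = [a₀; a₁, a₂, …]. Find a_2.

30 = 1·23 + 7   →  a_0 = 1
23 = 3·7 + 2   →  a_1 = 3
7 = 3·2 + 1   →  a_2 = 3

3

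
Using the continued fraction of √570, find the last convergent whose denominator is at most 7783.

72961/3056

√570 = [23; 1, 6, 1, 46, …] (period length 4).
Convergents:
  p_0/q_0 = 23/1
  p_1/q_1 = 24/1
  p_2/q_2 = 167/7
  p_3/q_3 = 191/8
  p_4/q_4 = 8953/375
  p_5/q_5 = 9144/383
  p_6/q_6 = 63817/2673
  p_7/q_7 = 72961/3056
  p_8/q_8 = 3420023/143249
q_7 = 3056 ≤ 7783 < 143249 = q_8, so the answer is 72961/3056.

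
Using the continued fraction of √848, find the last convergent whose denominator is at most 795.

√848 = [29; 8, 3, 3, 3, 8, 58, …] (period length 6).
Convergents:
  p_0/q_0 = 29/1
  p_1/q_1 = 233/8
  p_2/q_2 = 728/25
  p_3/q_3 = 2417/83
  p_4/q_4 = 7979/274
  p_5/q_5 = 66249/2275
q_4 = 274 ≤ 795 < 2275 = q_5, so the answer is 7979/274.

7979/274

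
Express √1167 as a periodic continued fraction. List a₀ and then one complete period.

a₀ = ⌊√1167⌋ = 34.
With m₀=0, d₀=1 and mₖ₊₁ = dₖaₖ − mₖ, dₖ₊₁ = (n − mₖ₊₁²)/dₖ, aₖ₊₁ = ⌊(a₀+mₖ₊₁)/dₖ₊₁⌋:
  k=1: m=34, d=11, a=6
  k=2: m=32, d=13, a=5
  k=3: m=33, d=6, a=11
  k=4: m=33, d=13, a=5
  k=5: m=32, d=11, a=6
  k=6: m=34, d=1, a=68
d=1 and a=2a₀=68 at k=6, so the next step gives (m, d) = (34, 11) again — its k=1 value — and the period has length 6.

[34; 6, 5, 11, 5, 6, 68]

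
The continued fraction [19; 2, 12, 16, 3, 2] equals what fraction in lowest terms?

55791/2864

Using pₖ = aₖpₖ₋₁ + pₖ₋₂ and qₖ = aₖqₖ₋₁ + qₖ₋₂:
  k=0: a=19, p=19, q=1
  k=1: a=2, p=39, q=2
  k=2: a=12, p=487, q=25
  k=3: a=16, p=7831, q=402
  k=4: a=3, p=23980, q=1231
  k=5: a=2, p=55791, q=2864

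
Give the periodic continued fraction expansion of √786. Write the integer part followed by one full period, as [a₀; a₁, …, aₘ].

a₀ = ⌊√786⌋ = 28.
With m₀=0, d₀=1 and mₖ₊₁ = dₖaₖ − mₖ, dₖ₊₁ = (n − mₖ₊₁²)/dₖ, aₖ₊₁ = ⌊(a₀+mₖ₊₁)/dₖ₊₁⌋:
  k=1: m=28, d=2, a=28
  k=2: m=28, d=1, a=56
d=1 and a=2a₀=56 at k=2, so the next step gives (m, d) = (28, 2) again — its k=1 value — and the period has length 2.

[28; 28, 56]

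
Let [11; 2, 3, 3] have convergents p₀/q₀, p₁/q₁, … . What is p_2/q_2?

Using pₖ = aₖpₖ₋₁ + pₖ₋₂, qₖ = aₖqₖ₋₁ + qₖ₋₂ (with p₋₁=1, p₋₂=0, q₋₁=0, q₋₂=1):
  k=0: a=11, p=11, q=1
  k=1: a=2, p=23, q=2
  k=2: a=3, p=80, q=7

80/7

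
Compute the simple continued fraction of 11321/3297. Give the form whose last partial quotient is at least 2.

11321 = 3*3297 + 1430
3297 = 2*1430 + 437
1430 = 3*437 + 119
437 = 3*119 + 80
119 = 1*80 + 39
80 = 2*39 + 2
39 = 19*2 + 1
2 = 2*1 + 0  (stop)
So 11321/3297 = [3; 2, 3, 3, 1, 2, 19, 2].

[3; 2, 3, 3, 1, 2, 19, 2]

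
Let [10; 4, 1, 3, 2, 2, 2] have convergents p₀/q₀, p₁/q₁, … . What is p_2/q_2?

51/5

Using pₖ = aₖpₖ₋₁ + pₖ₋₂, qₖ = aₖqₖ₋₁ + qₖ₋₂ (with p₋₁=1, p₋₂=0, q₋₁=0, q₋₂=1):
  k=0: a=10, p=10, q=1
  k=1: a=4, p=41, q=4
  k=2: a=1, p=51, q=5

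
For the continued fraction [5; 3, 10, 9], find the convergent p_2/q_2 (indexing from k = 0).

165/31

Using pₖ = aₖpₖ₋₁ + pₖ₋₂, qₖ = aₖqₖ₋₁ + qₖ₋₂ (with p₋₁=1, p₋₂=0, q₋₁=0, q₋₂=1):
  k=0: a=5, p=5, q=1
  k=1: a=3, p=16, q=3
  k=2: a=10, p=165, q=31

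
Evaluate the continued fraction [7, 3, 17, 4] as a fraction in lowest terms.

1546/211

Using pₖ = aₖpₖ₋₁ + pₖ₋₂ and qₖ = aₖqₖ₋₁ + qₖ₋₂:
  k=0: a=7, p=7, q=1
  k=1: a=3, p=22, q=3
  k=2: a=17, p=381, q=52
  k=3: a=4, p=1546, q=211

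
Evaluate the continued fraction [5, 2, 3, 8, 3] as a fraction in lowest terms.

Fold from the inside: start with 3/1.
  8 + 1/3 = 25/3
  3 + 3/25 = 78/25
  2 + 25/78 = 181/78
  5 + 78/181 = 983/181

983/181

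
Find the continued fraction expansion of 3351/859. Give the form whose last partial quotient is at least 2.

3351 = 3*859 + 774
859 = 1*774 + 85
774 = 9*85 + 9
85 = 9*9 + 4
9 = 2*4 + 1
4 = 4*1 + 0  (stop)
So 3351/859 = [3; 1, 9, 9, 2, 4].

[3; 1, 9, 9, 2, 4]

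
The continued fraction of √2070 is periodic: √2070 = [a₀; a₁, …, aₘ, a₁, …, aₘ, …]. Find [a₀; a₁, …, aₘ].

[45; 2, 90]

a₀ = ⌊√2070⌋ = 45.
With m₀=0, d₀=1 and mₖ₊₁ = dₖaₖ − mₖ, dₖ₊₁ = (n − mₖ₊₁²)/dₖ, aₖ₊₁ = ⌊(a₀+mₖ₊₁)/dₖ₊₁⌋:
  k=1: m=45, d=45, a=2
  k=2: m=45, d=1, a=90
d=1 and a=2a₀=90 at k=2, so the next step gives (m, d) = (45, 45) again — its k=1 value — and the period has length 2.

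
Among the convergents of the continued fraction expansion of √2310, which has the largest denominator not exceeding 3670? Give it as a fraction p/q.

√2310 = [48; 16, 96, …] (period length 2).
Convergents:
  p_0/q_0 = 48/1
  p_1/q_1 = 769/16
  p_2/q_2 = 73872/1537
  p_3/q_3 = 1182721/24608
q_2 = 1537 ≤ 3670 < 24608 = q_3, so the answer is 73872/1537.

73872/1537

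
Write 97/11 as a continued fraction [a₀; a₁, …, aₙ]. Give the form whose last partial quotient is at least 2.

[8; 1, 4, 2]

97 = 8*11 + 9
11 = 1*9 + 2
9 = 4*2 + 1
2 = 2*1 + 0  (stop)
So 97/11 = [8; 1, 4, 2].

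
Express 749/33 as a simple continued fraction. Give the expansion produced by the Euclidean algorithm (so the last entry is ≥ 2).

749 = 22×33 + 23
33 = 1×23 + 10
23 = 2×10 + 3
10 = 3×3 + 1
3 = 3×1 + 0  (stop)
So 749/33 = [22; 1, 2, 3, 3].

[22; 1, 2, 3, 3]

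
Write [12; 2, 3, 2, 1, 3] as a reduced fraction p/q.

Fold from the inside: start with 3/1.
  1 + 1/3 = 4/3
  2 + 3/4 = 11/4
  3 + 4/11 = 37/11
  2 + 11/37 = 85/37
  12 + 37/85 = 1057/85

1057/85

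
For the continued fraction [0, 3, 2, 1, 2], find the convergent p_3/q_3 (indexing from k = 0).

3/10

Using pₖ = aₖpₖ₋₁ + pₖ₋₂, qₖ = aₖqₖ₋₁ + qₖ₋₂ (with p₋₁=1, p₋₂=0, q₋₁=0, q₋₂=1):
  k=0: a=0, p=0, q=1
  k=1: a=3, p=1, q=3
  k=2: a=2, p=2, q=7
  k=3: a=1, p=3, q=10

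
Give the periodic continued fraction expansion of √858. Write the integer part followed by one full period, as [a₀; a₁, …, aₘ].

[29; 3, 2, 3, 58]

a₀ = ⌊√858⌋ = 29.
With m₀=0, d₀=1 and mₖ₊₁ = dₖaₖ − mₖ, dₖ₊₁ = (n − mₖ₊₁²)/dₖ, aₖ₊₁ = ⌊(a₀+mₖ₊₁)/dₖ₊₁⌋:
  k=1: m=29, d=17, a=3
  k=2: m=22, d=22, a=2
  k=3: m=22, d=17, a=3
  k=4: m=29, d=1, a=58
d=1 and a=2a₀=58 at k=4, so the next step gives (m, d) = (29, 17) again — its k=1 value — and the period has length 4.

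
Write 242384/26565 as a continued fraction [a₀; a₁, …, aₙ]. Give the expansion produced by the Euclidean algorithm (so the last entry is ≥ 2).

[9; 8, 19, 14, 2, 2, 2]

242384 = 9×26565 + 3299
26565 = 8×3299 + 173
3299 = 19×173 + 12
173 = 14×12 + 5
12 = 2×5 + 2
5 = 2×2 + 1
2 = 2×1 + 0  (stop)
So 242384/26565 = [9; 8, 19, 14, 2, 2, 2].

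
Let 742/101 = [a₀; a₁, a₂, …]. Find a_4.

742 = 7·101 + 35   →  a_0 = 7
101 = 2·35 + 31   →  a_1 = 2
35 = 1·31 + 4   →  a_2 = 1
31 = 7·4 + 3   →  a_3 = 7
4 = 1·3 + 1   →  a_4 = 1

1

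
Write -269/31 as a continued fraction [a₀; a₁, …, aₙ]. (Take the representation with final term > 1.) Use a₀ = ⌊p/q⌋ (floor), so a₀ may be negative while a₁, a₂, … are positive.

-269 = -9*31 + 10
31 = 3*10 + 1
10 = 10*1 + 0  (stop)
So -269/31 = [-9; 3, 10].

[-9; 3, 10]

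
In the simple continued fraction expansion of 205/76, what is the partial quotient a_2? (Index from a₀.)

2

205 = 2·76 + 53   →  a_0 = 2
76 = 1·53 + 23   →  a_1 = 1
53 = 2·23 + 7   →  a_2 = 2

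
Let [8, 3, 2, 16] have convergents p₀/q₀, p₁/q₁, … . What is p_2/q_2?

Using pₖ = aₖpₖ₋₁ + pₖ₋₂, qₖ = aₖqₖ₋₁ + qₖ₋₂ (with p₋₁=1, p₋₂=0, q₋₁=0, q₋₂=1):
  k=0: a=8, p=8, q=1
  k=1: a=3, p=25, q=3
  k=2: a=2, p=58, q=7

58/7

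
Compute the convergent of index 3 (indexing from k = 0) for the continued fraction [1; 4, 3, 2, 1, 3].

37/30

Using pₖ = aₖpₖ₋₁ + pₖ₋₂, qₖ = aₖqₖ₋₁ + qₖ₋₂ (with p₋₁=1, p₋₂=0, q₋₁=0, q₋₂=1):
  k=0: a=1, p=1, q=1
  k=1: a=4, p=5, q=4
  k=2: a=3, p=16, q=13
  k=3: a=2, p=37, q=30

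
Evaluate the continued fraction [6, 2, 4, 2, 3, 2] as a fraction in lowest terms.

Using pₖ = aₖpₖ₋₁ + pₖ₋₂ and qₖ = aₖqₖ₋₁ + qₖ₋₂:
  k=0: a=6, p=6, q=1
  k=1: a=2, p=13, q=2
  k=2: a=4, p=58, q=9
  k=3: a=2, p=129, q=20
  k=4: a=3, p=445, q=69
  k=5: a=2, p=1019, q=158

1019/158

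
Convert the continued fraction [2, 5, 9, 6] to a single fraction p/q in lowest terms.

617/281

Using pₖ = aₖpₖ₋₁ + pₖ₋₂ and qₖ = aₖqₖ₋₁ + qₖ₋₂:
  k=0: a=2, p=2, q=1
  k=1: a=5, p=11, q=5
  k=2: a=9, p=101, q=46
  k=3: a=6, p=617, q=281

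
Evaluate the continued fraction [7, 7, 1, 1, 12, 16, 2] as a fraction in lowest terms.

44467/6234

Using pₖ = aₖpₖ₋₁ + pₖ₋₂ and qₖ = aₖqₖ₋₁ + qₖ₋₂:
  k=0: a=7, p=7, q=1
  k=1: a=7, p=50, q=7
  k=2: a=1, p=57, q=8
  k=3: a=1, p=107, q=15
  k=4: a=12, p=1341, q=188
  k=5: a=16, p=21563, q=3023
  k=6: a=2, p=44467, q=6234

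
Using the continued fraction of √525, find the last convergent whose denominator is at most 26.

527/23

√525 = [22; 1, 10, 2, 10, 1, 44, …] (period length 6).
Convergents:
  p_0/q_0 = 22/1
  p_1/q_1 = 23/1
  p_2/q_2 = 252/11
  p_3/q_3 = 527/23
  p_4/q_4 = 5522/241
q_3 = 23 ≤ 26 < 241 = q_4, so the answer is 527/23.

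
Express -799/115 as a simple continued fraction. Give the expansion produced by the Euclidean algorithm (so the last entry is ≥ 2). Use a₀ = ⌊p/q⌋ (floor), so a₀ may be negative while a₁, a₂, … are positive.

[-7; 19, 6]

-799 = -7×115 + 6
115 = 19×6 + 1
6 = 6×1 + 0  (stop)
So -799/115 = [-7; 19, 6].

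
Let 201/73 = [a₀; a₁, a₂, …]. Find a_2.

3

201 = 2·73 + 55   →  a_0 = 2
73 = 1·55 + 18   →  a_1 = 1
55 = 3·18 + 1   →  a_2 = 3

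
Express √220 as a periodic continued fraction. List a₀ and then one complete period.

[14; 1, 4, 1, 28]

a₀ = ⌊√220⌋ = 14.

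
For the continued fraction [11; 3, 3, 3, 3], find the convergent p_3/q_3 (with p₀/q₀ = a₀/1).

Using pₖ = aₖpₖ₋₁ + pₖ₋₂, qₖ = aₖqₖ₋₁ + qₖ₋₂ (with p₋₁=1, p₋₂=0, q₋₁=0, q₋₂=1):
  k=0: a=11, p=11, q=1
  k=1: a=3, p=34, q=3
  k=2: a=3, p=113, q=10
  k=3: a=3, p=373, q=33

373/33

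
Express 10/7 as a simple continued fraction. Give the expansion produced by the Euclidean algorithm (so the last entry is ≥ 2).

10 = 1·7 + 3
7 = 2·3 + 1
3 = 3·1 + 0  (stop)
So 10/7 = [1; 2, 3].

[1; 2, 3]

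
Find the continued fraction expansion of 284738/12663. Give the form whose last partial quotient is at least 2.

284738 = 22·12663 + 6152
12663 = 2·6152 + 359
6152 = 17·359 + 49
359 = 7·49 + 16
49 = 3·16 + 1
16 = 16·1 + 0  (stop)
So 284738/12663 = [22; 2, 17, 7, 3, 16].

[22; 2, 17, 7, 3, 16]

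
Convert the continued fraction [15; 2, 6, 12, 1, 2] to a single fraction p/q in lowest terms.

7731/500

Using pₖ = aₖpₖ₋₁ + pₖ₋₂ and qₖ = aₖqₖ₋₁ + qₖ₋₂:
  k=0: a=15, p=15, q=1
  k=1: a=2, p=31, q=2
  k=2: a=6, p=201, q=13
  k=3: a=12, p=2443, q=158
  k=4: a=1, p=2644, q=171
  k=5: a=2, p=7731, q=500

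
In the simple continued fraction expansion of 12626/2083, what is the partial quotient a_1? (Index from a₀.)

12626 = 6·2083 + 128   →  a_0 = 6
2083 = 16·128 + 35   →  a_1 = 16

16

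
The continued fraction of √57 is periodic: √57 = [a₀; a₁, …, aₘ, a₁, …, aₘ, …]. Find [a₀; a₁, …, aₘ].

[7; 1, 1, 4, 1, 1, 14]

a₀ = ⌊√57⌋ = 7.
With m₀=0, d₀=1 and mₖ₊₁ = dₖaₖ − mₖ, dₖ₊₁ = (n − mₖ₊₁²)/dₖ, aₖ₊₁ = ⌊(a₀+mₖ₊₁)/dₖ₊₁⌋:
  k=1: m=7, d=8, a=1
  k=2: m=1, d=7, a=1
  k=3: m=6, d=3, a=4
  k=4: m=6, d=7, a=1
  k=5: m=1, d=8, a=1
  k=6: m=7, d=1, a=14
d=1 and a=2a₀=14 at k=6, so the next step gives (m, d) = (7, 8) again — its k=1 value — and the period has length 6.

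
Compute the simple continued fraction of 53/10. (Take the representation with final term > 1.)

[5; 3, 3]

53 = 5·10 + 3
10 = 3·3 + 1
3 = 3·1 + 0  (stop)
So 53/10 = [5; 3, 3].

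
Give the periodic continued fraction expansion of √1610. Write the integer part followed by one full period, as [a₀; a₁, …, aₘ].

a₀ = ⌊√1610⌋ = 40.
With m₀=0, d₀=1 and mₖ₊₁ = dₖaₖ − mₖ, dₖ₊₁ = (n − mₖ₊₁²)/dₖ, aₖ₊₁ = ⌊(a₀+mₖ₊₁)/dₖ₊₁⌋:
  k=1: m=40, d=10, a=8
  k=2: m=40, d=1, a=80
d=1 and a=2a₀=80 at k=2, so the next step gives (m, d) = (40, 10) again — its k=1 value — and the period has length 2.

[40; 8, 80]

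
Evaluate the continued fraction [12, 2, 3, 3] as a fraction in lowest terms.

Using pₖ = aₖpₖ₋₁ + pₖ₋₂ and qₖ = aₖqₖ₋₁ + qₖ₋₂:
  k=0: a=12, p=12, q=1
  k=1: a=2, p=25, q=2
  k=2: a=3, p=87, q=7
  k=3: a=3, p=286, q=23

286/23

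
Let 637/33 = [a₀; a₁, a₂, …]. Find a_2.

3

637 = 19·33 + 10   →  a_0 = 19
33 = 3·10 + 3   →  a_1 = 3
10 = 3·3 + 1   →  a_2 = 3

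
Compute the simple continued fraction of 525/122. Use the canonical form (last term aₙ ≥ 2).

525 = 4·122 + 37
122 = 3·37 + 11
37 = 3·11 + 4
11 = 2·4 + 3
4 = 1·3 + 1
3 = 3·1 + 0  (stop)
So 525/122 = [4; 3, 3, 2, 1, 3].

[4; 3, 3, 2, 1, 3]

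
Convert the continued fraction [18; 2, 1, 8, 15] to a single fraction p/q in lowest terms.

7210/393

Fold from the inside: start with 15/1.
  8 + 1/15 = 121/15
  1 + 15/121 = 136/121
  2 + 121/136 = 393/136
  18 + 136/393 = 7210/393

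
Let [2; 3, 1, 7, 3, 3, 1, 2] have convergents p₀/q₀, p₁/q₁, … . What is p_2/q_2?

Using pₖ = aₖpₖ₋₁ + pₖ₋₂, qₖ = aₖqₖ₋₁ + qₖ₋₂ (with p₋₁=1, p₋₂=0, q₋₁=0, q₋₂=1):
  k=0: a=2, p=2, q=1
  k=1: a=3, p=7, q=3
  k=2: a=1, p=9, q=4

9/4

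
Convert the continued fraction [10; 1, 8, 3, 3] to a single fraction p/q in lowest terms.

Fold from the inside: start with 3/1.
  3 + 1/3 = 10/3
  8 + 3/10 = 83/10
  1 + 10/83 = 93/83
  10 + 83/93 = 1013/93

1013/93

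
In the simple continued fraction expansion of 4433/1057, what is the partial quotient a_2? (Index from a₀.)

6

4433 = 4·1057 + 205   →  a_0 = 4
1057 = 5·205 + 32   →  a_1 = 5
205 = 6·32 + 13   →  a_2 = 6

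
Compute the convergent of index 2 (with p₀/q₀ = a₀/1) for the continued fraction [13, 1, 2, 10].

41/3

Using pₖ = aₖpₖ₋₁ + pₖ₋₂, qₖ = aₖqₖ₋₁ + qₖ₋₂ (with p₋₁=1, p₋₂=0, q₋₁=0, q₋₂=1):
  k=0: a=13, p=13, q=1
  k=1: a=1, p=14, q=1
  k=2: a=2, p=41, q=3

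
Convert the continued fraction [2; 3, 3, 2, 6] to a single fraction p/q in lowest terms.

341/148

Fold from the inside: start with 6/1.
  2 + 1/6 = 13/6
  3 + 6/13 = 45/13
  3 + 13/45 = 148/45
  2 + 45/148 = 341/148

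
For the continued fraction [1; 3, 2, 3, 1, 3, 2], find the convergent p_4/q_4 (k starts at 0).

40/31

Using pₖ = aₖpₖ₋₁ + pₖ₋₂, qₖ = aₖqₖ₋₁ + qₖ₋₂ (with p₋₁=1, p₋₂=0, q₋₁=0, q₋₂=1):
  k=0: a=1, p=1, q=1
  k=1: a=3, p=4, q=3
  k=2: a=2, p=9, q=7
  k=3: a=3, p=31, q=24
  k=4: a=1, p=40, q=31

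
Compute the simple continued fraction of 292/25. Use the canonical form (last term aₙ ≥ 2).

292 = 11·25 + 17
25 = 1·17 + 8
17 = 2·8 + 1
8 = 8·1 + 0  (stop)
So 292/25 = [11; 1, 2, 8].

[11; 1, 2, 8]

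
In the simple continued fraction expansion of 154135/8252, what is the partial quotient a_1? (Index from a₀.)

154135 = 18·8252 + 5599   →  a_0 = 18
8252 = 1·5599 + 2653   →  a_1 = 1

1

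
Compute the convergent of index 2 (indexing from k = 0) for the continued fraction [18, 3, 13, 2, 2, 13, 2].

733/40

Using pₖ = aₖpₖ₋₁ + pₖ₋₂, qₖ = aₖqₖ₋₁ + qₖ₋₂ (with p₋₁=1, p₋₂=0, q₋₁=0, q₋₂=1):
  k=0: a=18, p=18, q=1
  k=1: a=3, p=55, q=3
  k=2: a=13, p=733, q=40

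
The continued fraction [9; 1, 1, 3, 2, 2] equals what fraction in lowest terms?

Fold from the inside: start with 2/1.
  2 + 1/2 = 5/2
  3 + 2/5 = 17/5
  1 + 5/17 = 22/17
  1 + 17/22 = 39/22
  9 + 22/39 = 373/39

373/39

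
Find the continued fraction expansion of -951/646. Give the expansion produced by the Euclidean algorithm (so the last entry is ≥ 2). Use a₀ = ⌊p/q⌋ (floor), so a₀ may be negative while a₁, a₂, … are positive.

-951 = -2×646 + 341
646 = 1×341 + 305
341 = 1×305 + 36
305 = 8×36 + 17
36 = 2×17 + 2
17 = 8×2 + 1
2 = 2×1 + 0  (stop)
So -951/646 = [-2; 1, 1, 8, 2, 8, 2].

[-2; 1, 1, 8, 2, 8, 2]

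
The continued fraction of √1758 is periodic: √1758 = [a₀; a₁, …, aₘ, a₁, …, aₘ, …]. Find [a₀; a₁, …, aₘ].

a₀ = ⌊√1758⌋ = 41.
With m₀=0, d₀=1 and mₖ₊₁ = dₖaₖ − mₖ, dₖ₊₁ = (n − mₖ₊₁²)/dₖ, aₖ₊₁ = ⌊(a₀+mₖ₊₁)/dₖ₊₁⌋:
  k=1: m=41, d=77, a=1
  k=2: m=36, d=6, a=12
  k=3: m=36, d=77, a=1
  k=4: m=41, d=1, a=82
d=1 and a=2a₀=82 at k=4, so the next step gives (m, d) = (41, 77) again — its k=1 value — and the period has length 4.

[41; 1, 12, 1, 82]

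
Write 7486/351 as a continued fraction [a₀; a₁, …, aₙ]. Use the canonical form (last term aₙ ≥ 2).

7486 = 21·351 + 115
351 = 3·115 + 6
115 = 19·6 + 1
6 = 6·1 + 0  (stop)
So 7486/351 = [21; 3, 19, 6].

[21; 3, 19, 6]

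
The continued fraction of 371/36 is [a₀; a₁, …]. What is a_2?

3

371 = 10·36 + 11   →  a_0 = 10
36 = 3·11 + 3   →  a_1 = 3
11 = 3·3 + 2   →  a_2 = 3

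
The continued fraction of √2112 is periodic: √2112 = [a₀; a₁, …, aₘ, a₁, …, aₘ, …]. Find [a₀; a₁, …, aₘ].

a₀ = ⌊√2112⌋ = 45.
With m₀=0, d₀=1 and mₖ₊₁ = dₖaₖ − mₖ, dₖ₊₁ = (n − mₖ₊₁²)/dₖ, aₖ₊₁ = ⌊(a₀+mₖ₊₁)/dₖ₊₁⌋:
  k=1: m=45, d=87, a=1
  k=2: m=42, d=4, a=21
  k=3: m=42, d=87, a=1
  k=4: m=45, d=1, a=90
d=1 and a=2a₀=90 at k=4, so the next step gives (m, d) = (45, 87) again — its k=1 value — and the period has length 4.

[45; 1, 21, 1, 90]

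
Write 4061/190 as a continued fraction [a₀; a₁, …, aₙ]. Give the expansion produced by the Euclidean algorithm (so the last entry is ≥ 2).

[21; 2, 1, 2, 11, 2]

4061 = 21*190 + 71
190 = 2*71 + 48
71 = 1*48 + 23
48 = 2*23 + 2
23 = 11*2 + 1
2 = 2*1 + 0  (stop)
So 4061/190 = [21; 2, 1, 2, 11, 2].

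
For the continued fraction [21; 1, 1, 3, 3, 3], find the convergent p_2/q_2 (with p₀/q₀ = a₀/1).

Using pₖ = aₖpₖ₋₁ + pₖ₋₂, qₖ = aₖqₖ₋₁ + qₖ₋₂ (with p₋₁=1, p₋₂=0, q₋₁=0, q₋₂=1):
  k=0: a=21, p=21, q=1
  k=1: a=1, p=22, q=1
  k=2: a=1, p=43, q=2

43/2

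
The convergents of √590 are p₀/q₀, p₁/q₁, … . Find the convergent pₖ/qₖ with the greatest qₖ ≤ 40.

√590 = [24; 3, 2, 4, 2, 3, 48, …] (period length 6).
Convergents:
  p_0/q_0 = 24/1
  p_1/q_1 = 73/3
  p_2/q_2 = 170/7
  p_3/q_3 = 753/31
  p_4/q_4 = 1676/69
q_3 = 31 ≤ 40 < 69 = q_4, so the answer is 753/31.

753/31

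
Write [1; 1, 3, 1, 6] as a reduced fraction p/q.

61/34

Fold from the inside: start with 6/1.
  1 + 1/6 = 7/6
  3 + 6/7 = 27/7
  1 + 7/27 = 34/27
  1 + 27/34 = 61/34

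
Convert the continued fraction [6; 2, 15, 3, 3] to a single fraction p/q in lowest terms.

Fold from the inside: start with 3/1.
  3 + 1/3 = 10/3
  15 + 3/10 = 153/10
  2 + 10/153 = 316/153
  6 + 153/316 = 2049/316

2049/316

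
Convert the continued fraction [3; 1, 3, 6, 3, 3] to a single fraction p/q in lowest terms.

Fold from the inside: start with 3/1.
  3 + 1/3 = 10/3
  6 + 3/10 = 63/10
  3 + 10/63 = 199/63
  1 + 63/199 = 262/199
  3 + 199/262 = 985/262

985/262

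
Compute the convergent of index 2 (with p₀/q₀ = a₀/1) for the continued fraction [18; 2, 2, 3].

Using pₖ = aₖpₖ₋₁ + pₖ₋₂, qₖ = aₖqₖ₋₁ + qₖ₋₂ (with p₋₁=1, p₋₂=0, q₋₁=0, q₋₂=1):
  k=0: a=18, p=18, q=1
  k=1: a=2, p=37, q=2
  k=2: a=2, p=92, q=5

92/5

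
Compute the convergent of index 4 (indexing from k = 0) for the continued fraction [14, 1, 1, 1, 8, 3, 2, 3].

Using pₖ = aₖpₖ₋₁ + pₖ₋₂, qₖ = aₖqₖ₋₁ + qₖ₋₂ (with p₋₁=1, p₋₂=0, q₋₁=0, q₋₂=1):
  k=0: a=14, p=14, q=1
  k=1: a=1, p=15, q=1
  k=2: a=1, p=29, q=2
  k=3: a=1, p=44, q=3
  k=4: a=8, p=381, q=26

381/26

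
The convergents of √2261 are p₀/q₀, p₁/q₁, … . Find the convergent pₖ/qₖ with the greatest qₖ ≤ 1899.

89917/1891

√2261 = [47; 1, 1, 4, 1, 1, 94, …] (period length 6).
Convergents:
  p_0/q_0 = 47/1
  p_1/q_1 = 48/1
  p_2/q_2 = 95/2
  p_3/q_3 = 428/9
  p_4/q_4 = 523/11
  p_5/q_5 = 951/20
  p_6/q_6 = 89917/1891
  p_7/q_7 = 90868/1911
q_6 = 1891 ≤ 1899 < 1911 = q_7, so the answer is 89917/1891.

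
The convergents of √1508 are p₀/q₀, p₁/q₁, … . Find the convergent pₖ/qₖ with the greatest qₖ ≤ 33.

√1508 = [38; 1, 4, 1, 76, …] (period length 4).
Convergents:
  p_0/q_0 = 38/1
  p_1/q_1 = 39/1
  p_2/q_2 = 194/5
  p_3/q_3 = 233/6
  p_4/q_4 = 17902/461
q_3 = 6 ≤ 33 < 461 = q_4, so the answer is 233/6.

233/6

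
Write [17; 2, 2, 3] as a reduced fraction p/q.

296/17

Fold from the inside: start with 3/1.
  2 + 1/3 = 7/3
  2 + 3/7 = 17/7
  17 + 7/17 = 296/17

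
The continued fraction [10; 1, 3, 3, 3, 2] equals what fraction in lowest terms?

1066/99

Using pₖ = aₖpₖ₋₁ + pₖ₋₂ and qₖ = aₖqₖ₋₁ + qₖ₋₂:
  k=0: a=10, p=10, q=1
  k=1: a=1, p=11, q=1
  k=2: a=3, p=43, q=4
  k=3: a=3, p=140, q=13
  k=4: a=3, p=463, q=43
  k=5: a=2, p=1066, q=99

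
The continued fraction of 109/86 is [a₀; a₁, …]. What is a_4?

109 = 1·86 + 23   →  a_0 = 1
86 = 3·23 + 17   →  a_1 = 3
23 = 1·17 + 6   →  a_2 = 1
17 = 2·6 + 5   →  a_3 = 2
6 = 1·5 + 1   →  a_4 = 1

1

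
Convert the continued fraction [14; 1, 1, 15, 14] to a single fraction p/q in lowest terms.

Fold from the inside: start with 14/1.
  15 + 1/14 = 211/14
  1 + 14/211 = 225/211
  1 + 211/225 = 436/225
  14 + 225/436 = 6329/436

6329/436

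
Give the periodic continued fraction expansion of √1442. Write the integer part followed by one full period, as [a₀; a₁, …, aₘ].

[37; 1, 36, 1, 74]

a₀ = ⌊√1442⌋ = 37.
With m₀=0, d₀=1 and mₖ₊₁ = dₖaₖ − mₖ, dₖ₊₁ = (n − mₖ₊₁²)/dₖ, aₖ₊₁ = ⌊(a₀+mₖ₊₁)/dₖ₊₁⌋:
  k=1: m=37, d=73, a=1
  k=2: m=36, d=2, a=36
  k=3: m=36, d=73, a=1
  k=4: m=37, d=1, a=74
d=1 and a=2a₀=74 at k=4, so the next step gives (m, d) = (37, 73) again — its k=1 value — and the period has length 4.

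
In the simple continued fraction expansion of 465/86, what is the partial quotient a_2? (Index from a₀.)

2

465 = 5·86 + 35   →  a_0 = 5
86 = 2·35 + 16   →  a_1 = 2
35 = 2·16 + 3   →  a_2 = 2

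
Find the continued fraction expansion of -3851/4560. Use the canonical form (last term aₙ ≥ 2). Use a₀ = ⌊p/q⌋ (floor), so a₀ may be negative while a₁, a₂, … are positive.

-3851 = -1·4560 + 709
4560 = 6·709 + 306
709 = 2·306 + 97
306 = 3·97 + 15
97 = 6·15 + 7
15 = 2·7 + 1
7 = 7·1 + 0  (stop)
So -3851/4560 = [-1; 6, 2, 3, 6, 2, 7].

[-1; 6, 2, 3, 6, 2, 7]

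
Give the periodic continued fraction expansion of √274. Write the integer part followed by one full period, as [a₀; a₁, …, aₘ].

a₀ = ⌊√274⌋ = 16.
With m₀=0, d₀=1 and mₖ₊₁ = dₖaₖ − mₖ, dₖ₊₁ = (n − mₖ₊₁²)/dₖ, aₖ₊₁ = ⌊(a₀+mₖ₊₁)/dₖ₊₁⌋:
  k=1: m=16, d=18, a=1
  k=2: m=2, d=15, a=1
  k=3: m=13, d=7, a=4
  k=4: m=15, d=7, a=4
  k=5: m=13, d=15, a=1
  k=6: m=2, d=18, a=1
  k=7: m=16, d=1, a=32
d=1 and a=2a₀=32 at k=7, so the next step gives (m, d) = (16, 18) again — its k=1 value — and the period has length 7.

[16; 1, 1, 4, 4, 1, 1, 32]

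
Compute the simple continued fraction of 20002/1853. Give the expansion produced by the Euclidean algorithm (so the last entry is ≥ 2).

[10; 1, 3, 1, 6, 3, 17]

20002 = 10·1853 + 1472
1853 = 1·1472 + 381
1472 = 3·381 + 329
381 = 1·329 + 52
329 = 6·52 + 17
52 = 3·17 + 1
17 = 17·1 + 0  (stop)
So 20002/1853 = [10; 1, 3, 1, 6, 3, 17].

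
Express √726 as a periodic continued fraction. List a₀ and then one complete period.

[26; 1, 16, 1, 52]

a₀ = ⌊√726⌋ = 26.
With m₀=0, d₀=1 and mₖ₊₁ = dₖaₖ − mₖ, dₖ₊₁ = (n − mₖ₊₁²)/dₖ, aₖ₊₁ = ⌊(a₀+mₖ₊₁)/dₖ₊₁⌋:
  k=1: m=26, d=50, a=1
  k=2: m=24, d=3, a=16
  k=3: m=24, d=50, a=1
  k=4: m=26, d=1, a=52
d=1 and a=2a₀=52 at k=4, so the next step gives (m, d) = (26, 50) again — its k=1 value — and the period has length 4.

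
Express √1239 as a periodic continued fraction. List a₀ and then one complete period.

a₀ = ⌊√1239⌋ = 35.

[35; 5, 70]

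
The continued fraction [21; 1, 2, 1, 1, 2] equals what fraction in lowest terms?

391/18

Fold from the inside: start with 2/1.
  1 + 1/2 = 3/2
  1 + 2/3 = 5/3
  2 + 3/5 = 13/5
  1 + 5/13 = 18/13
  21 + 13/18 = 391/18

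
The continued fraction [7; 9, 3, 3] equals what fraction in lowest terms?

Using pₖ = aₖpₖ₋₁ + pₖ₋₂ and qₖ = aₖqₖ₋₁ + qₖ₋₂:
  k=0: a=7, p=7, q=1
  k=1: a=9, p=64, q=9
  k=2: a=3, p=199, q=28
  k=3: a=3, p=661, q=93

661/93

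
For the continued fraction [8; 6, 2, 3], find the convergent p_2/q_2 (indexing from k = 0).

Using pₖ = aₖpₖ₋₁ + pₖ₋₂, qₖ = aₖqₖ₋₁ + qₖ₋₂ (with p₋₁=1, p₋₂=0, q₋₁=0, q₋₂=1):
  k=0: a=8, p=8, q=1
  k=1: a=6, p=49, q=6
  k=2: a=2, p=106, q=13

106/13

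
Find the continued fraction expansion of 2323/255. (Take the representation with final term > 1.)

2323 = 9·255 + 28
255 = 9·28 + 3
28 = 9·3 + 1
3 = 3·1 + 0  (stop)
So 2323/255 = [9; 9, 9, 3].

[9; 9, 9, 3]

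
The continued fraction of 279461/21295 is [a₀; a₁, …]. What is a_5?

2

279461 = 13·21295 + 2626   →  a_0 = 13
21295 = 8·2626 + 287   →  a_1 = 8
2626 = 9·287 + 43   →  a_2 = 9
287 = 6·43 + 29   →  a_3 = 6
43 = 1·29 + 14   →  a_4 = 1
29 = 2·14 + 1   →  a_5 = 2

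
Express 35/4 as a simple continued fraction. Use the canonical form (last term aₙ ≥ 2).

35 = 8×4 + 3
4 = 1×3 + 1
3 = 3×1 + 0  (stop)
So 35/4 = [8; 1, 3].

[8; 1, 3]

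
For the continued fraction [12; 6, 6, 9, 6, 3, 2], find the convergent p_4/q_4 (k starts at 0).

Using pₖ = aₖpₖ₋₁ + pₖ₋₂, qₖ = aₖqₖ₋₁ + qₖ₋₂ (with p₋₁=1, p₋₂=0, q₋₁=0, q₋₂=1):
  k=0: a=12, p=12, q=1
  k=1: a=6, p=73, q=6
  k=2: a=6, p=450, q=37
  k=3: a=9, p=4123, q=339
  k=4: a=6, p=25188, q=2071

25188/2071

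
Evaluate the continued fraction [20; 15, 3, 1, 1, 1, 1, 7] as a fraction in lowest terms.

Fold from the inside: start with 7/1.
  1 + 1/7 = 8/7
  1 + 7/8 = 15/8
  1 + 8/15 = 23/15
  1 + 15/23 = 38/23
  3 + 23/38 = 137/38
  15 + 38/137 = 2093/137
  20 + 137/2093 = 41997/2093

41997/2093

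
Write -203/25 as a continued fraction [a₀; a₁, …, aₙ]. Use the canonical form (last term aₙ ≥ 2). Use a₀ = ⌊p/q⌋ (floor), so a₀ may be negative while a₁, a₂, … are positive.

[-9; 1, 7, 3]

-203 = -9*25 + 22
25 = 1*22 + 3
22 = 7*3 + 1
3 = 3*1 + 0  (stop)
So -203/25 = [-9; 1, 7, 3].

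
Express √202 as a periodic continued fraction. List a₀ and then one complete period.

a₀ = ⌊√202⌋ = 14.

[14; 4, 1, 2, 2, 1, 4, 28]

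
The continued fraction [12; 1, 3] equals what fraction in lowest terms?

Fold from the inside: start with 3/1.
  1 + 1/3 = 4/3
  12 + 3/4 = 51/4

51/4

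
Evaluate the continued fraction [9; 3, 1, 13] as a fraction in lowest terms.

509/55

Using pₖ = aₖpₖ₋₁ + pₖ₋₂ and qₖ = aₖqₖ₋₁ + qₖ₋₂:
  k=0: a=9, p=9, q=1
  k=1: a=3, p=28, q=3
  k=2: a=1, p=37, q=4
  k=3: a=13, p=509, q=55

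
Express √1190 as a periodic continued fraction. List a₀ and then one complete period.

[34; 2, 68]

a₀ = ⌊√1190⌋ = 34.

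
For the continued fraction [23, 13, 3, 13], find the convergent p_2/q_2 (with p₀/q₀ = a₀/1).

923/40

Using pₖ = aₖpₖ₋₁ + pₖ₋₂, qₖ = aₖqₖ₋₁ + qₖ₋₂ (with p₋₁=1, p₋₂=0, q₋₁=0, q₋₂=1):
  k=0: a=23, p=23, q=1
  k=1: a=13, p=300, q=13
  k=2: a=3, p=923, q=40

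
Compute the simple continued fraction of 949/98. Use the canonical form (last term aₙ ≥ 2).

949 = 9×98 + 67
98 = 1×67 + 31
67 = 2×31 + 5
31 = 6×5 + 1
5 = 5×1 + 0  (stop)
So 949/98 = [9; 1, 2, 6, 5].

[9; 1, 2, 6, 5]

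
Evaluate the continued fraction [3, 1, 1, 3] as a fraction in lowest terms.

25/7

Fold from the inside: start with 3/1.
  1 + 1/3 = 4/3
  1 + 3/4 = 7/4
  3 + 4/7 = 25/7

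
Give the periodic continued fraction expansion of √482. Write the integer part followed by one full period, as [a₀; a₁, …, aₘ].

[21; 1, 20, 1, 42]

a₀ = ⌊√482⌋ = 21.
With m₀=0, d₀=1 and mₖ₊₁ = dₖaₖ − mₖ, dₖ₊₁ = (n − mₖ₊₁²)/dₖ, aₖ₊₁ = ⌊(a₀+mₖ₊₁)/dₖ₊₁⌋:
  k=1: m=21, d=41, a=1
  k=2: m=20, d=2, a=20
  k=3: m=20, d=41, a=1
  k=4: m=21, d=1, a=42
d=1 and a=2a₀=42 at k=4, so the next step gives (m, d) = (21, 41) again — its k=1 value — and the period has length 4.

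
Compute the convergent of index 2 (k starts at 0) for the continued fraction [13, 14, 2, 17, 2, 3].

379/29

Using pₖ = aₖpₖ₋₁ + pₖ₋₂, qₖ = aₖqₖ₋₁ + qₖ₋₂ (with p₋₁=1, p₋₂=0, q₋₁=0, q₋₂=1):
  k=0: a=13, p=13, q=1
  k=1: a=14, p=183, q=14
  k=2: a=2, p=379, q=29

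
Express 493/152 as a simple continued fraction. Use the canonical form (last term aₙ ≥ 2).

493 = 3×152 + 37
152 = 4×37 + 4
37 = 9×4 + 1
4 = 4×1 + 0  (stop)
So 493/152 = [3; 4, 9, 4].

[3; 4, 9, 4]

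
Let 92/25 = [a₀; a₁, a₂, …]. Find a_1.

92 = 3·25 + 17   →  a_0 = 3
25 = 1·17 + 8   →  a_1 = 1

1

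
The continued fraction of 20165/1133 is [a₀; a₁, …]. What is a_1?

20165 = 17·1133 + 904   →  a_0 = 17
1133 = 1·904 + 229   →  a_1 = 1

1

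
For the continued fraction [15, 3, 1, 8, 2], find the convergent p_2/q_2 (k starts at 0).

Using pₖ = aₖpₖ₋₁ + pₖ₋₂, qₖ = aₖqₖ₋₁ + qₖ₋₂ (with p₋₁=1, p₋₂=0, q₋₁=0, q₋₂=1):
  k=0: a=15, p=15, q=1
  k=1: a=3, p=46, q=3
  k=2: a=1, p=61, q=4

61/4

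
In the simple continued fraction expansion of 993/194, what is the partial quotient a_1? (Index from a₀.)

993 = 5·194 + 23   →  a_0 = 5
194 = 8·23 + 10   →  a_1 = 8

8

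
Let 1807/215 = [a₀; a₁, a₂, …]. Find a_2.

1807 = 8·215 + 87   →  a_0 = 8
215 = 2·87 + 41   →  a_1 = 2
87 = 2·41 + 5   →  a_2 = 2

2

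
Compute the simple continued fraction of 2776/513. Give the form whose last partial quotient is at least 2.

2776 = 5×513 + 211
513 = 2×211 + 91
211 = 2×91 + 29
91 = 3×29 + 4
29 = 7×4 + 1
4 = 4×1 + 0  (stop)
So 2776/513 = [5; 2, 2, 3, 7, 4].

[5; 2, 2, 3, 7, 4]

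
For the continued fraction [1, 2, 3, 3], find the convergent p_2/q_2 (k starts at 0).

10/7

Using pₖ = aₖpₖ₋₁ + pₖ₋₂, qₖ = aₖqₖ₋₁ + qₖ₋₂ (with p₋₁=1, p₋₂=0, q₋₁=0, q₋₂=1):
  k=0: a=1, p=1, q=1
  k=1: a=2, p=3, q=2
  k=2: a=3, p=10, q=7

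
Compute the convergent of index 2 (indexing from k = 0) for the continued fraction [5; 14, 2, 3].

Using pₖ = aₖpₖ₋₁ + pₖ₋₂, qₖ = aₖqₖ₋₁ + qₖ₋₂ (with p₋₁=1, p₋₂=0, q₋₁=0, q₋₂=1):
  k=0: a=5, p=5, q=1
  k=1: a=14, p=71, q=14
  k=2: a=2, p=147, q=29

147/29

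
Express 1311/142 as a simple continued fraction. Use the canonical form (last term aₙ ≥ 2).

[9; 4, 3, 3, 3]

1311 = 9·142 + 33
142 = 4·33 + 10
33 = 3·10 + 3
10 = 3·3 + 1
3 = 3·1 + 0  (stop)
So 1311/142 = [9; 4, 3, 3, 3].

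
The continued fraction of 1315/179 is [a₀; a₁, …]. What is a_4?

1

1315 = 7·179 + 62   →  a_0 = 7
179 = 2·62 + 55   →  a_1 = 2
62 = 1·55 + 7   →  a_2 = 1
55 = 7·7 + 6   →  a_3 = 7
7 = 1·6 + 1   →  a_4 = 1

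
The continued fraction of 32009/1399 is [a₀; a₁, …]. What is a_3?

32009 = 22·1399 + 1231   →  a_0 = 22
1399 = 1·1231 + 168   →  a_1 = 1
1231 = 7·168 + 55   →  a_2 = 7
168 = 3·55 + 3   →  a_3 = 3

3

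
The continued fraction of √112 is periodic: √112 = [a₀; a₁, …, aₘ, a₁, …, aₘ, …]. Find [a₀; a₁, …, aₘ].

a₀ = ⌊√112⌋ = 10.
With m₀=0, d₀=1 and mₖ₊₁ = dₖaₖ − mₖ, dₖ₊₁ = (n − mₖ₊₁²)/dₖ, aₖ₊₁ = ⌊(a₀+mₖ₊₁)/dₖ₊₁⌋:
  k=1: m=10, d=12, a=1
  k=2: m=2, d=9, a=1
  k=3: m=7, d=7, a=2
  k=4: m=7, d=9, a=1
  k=5: m=2, d=12, a=1
  k=6: m=10, d=1, a=20
d=1 and a=2a₀=20 at k=6, so the next step gives (m, d) = (10, 12) again — its k=1 value — and the period has length 6.

[10; 1, 1, 2, 1, 1, 20]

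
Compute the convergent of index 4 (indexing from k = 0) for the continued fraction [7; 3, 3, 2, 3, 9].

577/79

Using pₖ = aₖpₖ₋₁ + pₖ₋₂, qₖ = aₖqₖ₋₁ + qₖ₋₂ (with p₋₁=1, p₋₂=0, q₋₁=0, q₋₂=1):
  k=0: a=7, p=7, q=1
  k=1: a=3, p=22, q=3
  k=2: a=3, p=73, q=10
  k=3: a=2, p=168, q=23
  k=4: a=3, p=577, q=79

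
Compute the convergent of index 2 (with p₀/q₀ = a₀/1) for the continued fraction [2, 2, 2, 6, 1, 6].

Using pₖ = aₖpₖ₋₁ + pₖ₋₂, qₖ = aₖqₖ₋₁ + qₖ₋₂ (with p₋₁=1, p₋₂=0, q₋₁=0, q₋₂=1):
  k=0: a=2, p=2, q=1
  k=1: a=2, p=5, q=2
  k=2: a=2, p=12, q=5

12/5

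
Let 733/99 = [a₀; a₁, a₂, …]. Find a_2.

2

733 = 7·99 + 40   →  a_0 = 7
99 = 2·40 + 19   →  a_1 = 2
40 = 2·19 + 2   →  a_2 = 2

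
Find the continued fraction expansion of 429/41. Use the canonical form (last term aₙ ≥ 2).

429 = 10·41 + 19
41 = 2·19 + 3
19 = 6·3 + 1
3 = 3·1 + 0  (stop)
So 429/41 = [10; 2, 6, 3].

[10; 2, 6, 3]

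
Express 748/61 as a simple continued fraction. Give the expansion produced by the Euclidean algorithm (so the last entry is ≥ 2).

[12; 3, 1, 4, 3]

748 = 12·61 + 16
61 = 3·16 + 13
16 = 1·13 + 3
13 = 4·3 + 1
3 = 3·1 + 0  (stop)
So 748/61 = [12; 3, 1, 4, 3].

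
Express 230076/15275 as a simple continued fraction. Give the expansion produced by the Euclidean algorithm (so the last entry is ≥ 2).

230076 = 15×15275 + 951
15275 = 16×951 + 59
951 = 16×59 + 7
59 = 8×7 + 3
7 = 2×3 + 1
3 = 3×1 + 0  (stop)
So 230076/15275 = [15; 16, 16, 8, 2, 3].

[15; 16, 16, 8, 2, 3]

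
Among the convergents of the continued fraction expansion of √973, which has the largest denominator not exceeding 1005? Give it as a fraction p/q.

√973 = [31; 5, 5, 2, 8, 2, 5, 5, 62, …] (period length 8).
Convergents:
  p_0/q_0 = 31/1
  p_1/q_1 = 156/5
  p_2/q_2 = 811/26
  p_3/q_3 = 1778/57
  p_4/q_4 = 15035/482
  p_5/q_5 = 31848/1021
q_4 = 482 ≤ 1005 < 1021 = q_5, so the answer is 15035/482.

15035/482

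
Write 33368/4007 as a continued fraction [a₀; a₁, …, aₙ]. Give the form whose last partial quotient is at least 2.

[8; 3, 18, 2, 11, 3]

33368 = 8*4007 + 1312
4007 = 3*1312 + 71
1312 = 18*71 + 34
71 = 2*34 + 3
34 = 11*3 + 1
3 = 3*1 + 0  (stop)
So 33368/4007 = [8; 3, 18, 2, 11, 3].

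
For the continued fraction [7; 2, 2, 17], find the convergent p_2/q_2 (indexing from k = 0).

37/5

Using pₖ = aₖpₖ₋₁ + pₖ₋₂, qₖ = aₖqₖ₋₁ + qₖ₋₂ (with p₋₁=1, p₋₂=0, q₋₁=0, q₋₂=1):
  k=0: a=7, p=7, q=1
  k=1: a=2, p=15, q=2
  k=2: a=2, p=37, q=5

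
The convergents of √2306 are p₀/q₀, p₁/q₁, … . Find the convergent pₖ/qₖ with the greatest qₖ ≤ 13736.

221328/4609

√2306 = [48; 48, 96, …] (period length 2).
Convergents:
  p_0/q_0 = 48/1
  p_1/q_1 = 2305/48
  p_2/q_2 = 221328/4609
  p_3/q_3 = 10626049/221280
q_2 = 4609 ≤ 13736 < 221280 = q_3, so the answer is 221328/4609.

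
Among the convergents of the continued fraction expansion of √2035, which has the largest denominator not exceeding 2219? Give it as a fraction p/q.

√2035 = [45; 9, 90, …] (period length 2).
Convergents:
  p_0/q_0 = 45/1
  p_1/q_1 = 406/9
  p_2/q_2 = 36585/811
  p_3/q_3 = 329671/7308
q_2 = 811 ≤ 2219 < 7308 = q_3, so the answer is 36585/811.

36585/811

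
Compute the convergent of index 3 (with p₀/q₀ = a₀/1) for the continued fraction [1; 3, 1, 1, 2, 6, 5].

Using pₖ = aₖpₖ₋₁ + pₖ₋₂, qₖ = aₖqₖ₋₁ + qₖ₋₂ (with p₋₁=1, p₋₂=0, q₋₁=0, q₋₂=1):
  k=0: a=1, p=1, q=1
  k=1: a=3, p=4, q=3
  k=2: a=1, p=5, q=4
  k=3: a=1, p=9, q=7

9/7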